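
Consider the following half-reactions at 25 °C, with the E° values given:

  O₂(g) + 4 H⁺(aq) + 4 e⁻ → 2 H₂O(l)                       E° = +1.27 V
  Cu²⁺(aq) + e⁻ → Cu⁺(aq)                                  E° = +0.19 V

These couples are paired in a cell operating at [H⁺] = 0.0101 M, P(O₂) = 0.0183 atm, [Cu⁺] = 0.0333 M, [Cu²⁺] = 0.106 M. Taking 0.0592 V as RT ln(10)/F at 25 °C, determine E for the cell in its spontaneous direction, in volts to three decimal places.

+0.906 V

O₂/H₂O is the cathode (higher E°), Cu²⁺/Cu⁺ the anode: E°cell = +1.27 − (+0.19) = +1.08 V, n = 4.
Overall: O₂(g) + 4 H⁺(aq) + 4 Cu⁺(aq) → 2 H₂O(l) + 4 Cu²⁺(aq)
Q = [Cu²⁺]^4 / (P(O₂)·[H⁺]^4·[Cu⁺]^4); log Q = 11.732.
E = E° − (0.0592/n) log Q = +1.08 − (0.0592/4)(11.732) = +0.906 V.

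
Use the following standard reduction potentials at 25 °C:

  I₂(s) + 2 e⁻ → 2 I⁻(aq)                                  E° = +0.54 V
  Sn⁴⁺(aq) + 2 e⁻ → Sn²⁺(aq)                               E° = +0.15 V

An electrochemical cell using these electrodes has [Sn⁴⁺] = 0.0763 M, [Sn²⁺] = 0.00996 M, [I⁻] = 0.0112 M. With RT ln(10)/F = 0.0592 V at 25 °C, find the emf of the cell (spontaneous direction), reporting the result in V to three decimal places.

I₂/I⁻ is the cathode (higher E°), Sn⁴⁺/Sn²⁺ the anode: E°cell = +0.54 − (+0.15) = +0.39 V, n = 2.
Overall: I₂(s) + Sn²⁺(aq) → 2 I⁻(aq) + Sn⁴⁺(aq)
Q = [I⁻]^2·[Sn⁴⁺] / ([Sn²⁺]); log Q = -3.017.
E = E° − (0.0592/n) log Q = +0.39 − (0.0592/2)(-3.017) = +0.479 V.

+0.479 V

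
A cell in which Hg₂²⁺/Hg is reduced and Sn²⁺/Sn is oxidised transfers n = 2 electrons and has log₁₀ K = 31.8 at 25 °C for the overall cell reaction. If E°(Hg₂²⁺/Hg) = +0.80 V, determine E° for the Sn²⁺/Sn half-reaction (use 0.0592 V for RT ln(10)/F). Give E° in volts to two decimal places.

E°cell = (0.0592/n)·log K = (0.0592/2)(31.8) = +0.941 V.
Since Hg₂²⁺/Hg is the cathode and Sn²⁺/Sn the anode, E°cell = E°(Hg₂²⁺/Hg) − E°(Sn²⁺/Sn).
So E°(Sn²⁺/Sn) = E°(Hg₂²⁺/Hg) − E°cell = (+0.80) − (+0.941) = -0.14 V.

-0.14 V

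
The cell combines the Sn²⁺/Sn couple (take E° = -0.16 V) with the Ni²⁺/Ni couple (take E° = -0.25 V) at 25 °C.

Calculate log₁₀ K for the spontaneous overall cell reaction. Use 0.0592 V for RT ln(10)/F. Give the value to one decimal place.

3.0

Cathode: Sn²⁺/Sn; anode: Ni²⁺/Ni. E°cell = +0.09 V, n = 2.
log K = nE°cell / 0.0592 = (2)(+0.09) / 0.0592 = 3.0.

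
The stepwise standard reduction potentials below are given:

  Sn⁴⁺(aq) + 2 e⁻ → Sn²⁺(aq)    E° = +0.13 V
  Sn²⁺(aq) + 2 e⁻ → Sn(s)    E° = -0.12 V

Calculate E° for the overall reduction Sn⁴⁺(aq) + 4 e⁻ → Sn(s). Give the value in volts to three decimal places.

Adding the free-energy changes (−nFE°) of the two steps gives −n₃FE°₃ = −n₁FE°₁ − n₂FE°₂.
E°₃ = (2×+0.13 + 2×-0.12) / 4 = (+0.020) / 4 = +0.005 V.

+0.005 V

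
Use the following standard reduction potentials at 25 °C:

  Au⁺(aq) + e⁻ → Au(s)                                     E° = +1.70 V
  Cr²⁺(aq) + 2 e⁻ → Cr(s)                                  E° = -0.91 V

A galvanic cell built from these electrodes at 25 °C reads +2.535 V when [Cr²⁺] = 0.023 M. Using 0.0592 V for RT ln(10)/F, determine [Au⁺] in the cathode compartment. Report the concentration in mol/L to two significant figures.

Au⁺/Au is the cathode, Cr²⁺/Cr the anode: E°cell = +2.61 V, n = 2.
Overall reaction: 2 Au⁺(aq) + Cr(s) → 2 Au(s) + Cr²⁺(aq); Q = [Cr²⁺]^1/[Au⁺]^2.
From E = E° − (0.0592/n) log Q: log Q = (E° − E)·n/0.0592 = (+2.61 − (+2.535))·2/0.0592 = 2.5338.
So 2·log[Au⁺] = 1·log(0.023) − log Q = -1.6383 − (2.5338) = -4.1721; log[Au⁺] = -4.1721 / 2 = -2.0861; [Au⁺] = 10^(-2.0861) ≈ 0.0082 M.

0.0082 M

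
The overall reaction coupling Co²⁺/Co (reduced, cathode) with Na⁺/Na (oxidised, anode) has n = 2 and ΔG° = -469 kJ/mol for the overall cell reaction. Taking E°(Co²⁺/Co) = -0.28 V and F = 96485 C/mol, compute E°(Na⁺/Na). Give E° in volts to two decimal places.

E°cell = −ΔG°/(nF) = −(-469×10³)/((2)(96485)) = +2.430 V.
Since Co²⁺/Co is the cathode and Na⁺/Na the anode, E°cell = E°(Co²⁺/Co) − E°(Na⁺/Na).
So E°(Na⁺/Na) = E°(Co²⁺/Co) − E°cell = (-0.28) − (+2.430) = -2.71 V.

-2.71 V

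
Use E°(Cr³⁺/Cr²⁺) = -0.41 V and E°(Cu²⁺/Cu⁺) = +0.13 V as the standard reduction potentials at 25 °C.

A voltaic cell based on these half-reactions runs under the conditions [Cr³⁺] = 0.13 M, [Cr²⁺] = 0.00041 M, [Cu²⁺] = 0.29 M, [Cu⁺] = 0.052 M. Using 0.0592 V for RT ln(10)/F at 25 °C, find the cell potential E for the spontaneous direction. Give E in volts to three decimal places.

+0.436 V

Cu²⁺/Cu⁺ is the cathode (higher E°), Cr³⁺/Cr²⁺ the anode: E°cell = +0.13 − (-0.41) = +0.54 V, n = 1.
Overall: Cu²⁺(aq) + Cr²⁺(aq) → Cu⁺(aq) + Cr³⁺(aq)
Q = [Cu⁺]·[Cr³⁺] / ([Cu²⁺]·[Cr²⁺]); log Q = 1.755.
E = E° − (0.0592/n) log Q = +0.54 − (0.0592/1)(1.755) = +0.436 V.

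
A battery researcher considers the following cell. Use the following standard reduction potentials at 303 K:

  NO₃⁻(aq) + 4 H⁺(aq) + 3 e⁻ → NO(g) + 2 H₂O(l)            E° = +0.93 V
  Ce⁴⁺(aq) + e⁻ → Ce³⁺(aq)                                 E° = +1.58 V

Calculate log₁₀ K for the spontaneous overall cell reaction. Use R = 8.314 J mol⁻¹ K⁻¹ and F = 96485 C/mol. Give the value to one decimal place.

32.4

Cathode: Ce⁴⁺/Ce³⁺; anode: NO₃⁻/NO. E°cell = (+1.58) − (+0.93) = +0.65 V, with n = 3.
ΔG° = −nFE° = −RT ln K, so ln K = nFE°/(RT) = (3)(96485)(+0.65) / ((8.314)(303)) = 74.686.
log₁₀ K = 74.686 / ln 10 = 32.4.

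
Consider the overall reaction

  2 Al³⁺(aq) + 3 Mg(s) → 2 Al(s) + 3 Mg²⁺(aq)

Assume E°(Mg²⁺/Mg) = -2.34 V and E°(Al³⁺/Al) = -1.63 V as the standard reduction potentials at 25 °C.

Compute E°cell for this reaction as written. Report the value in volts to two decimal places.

+0.71 V

The Al³⁺/Al couple has the higher reduction potential, so it is the cathode; Mg²⁺/Mg is oxidised at the anode.
E°cell = E°(cathode) − E°(anode) = (-1.63) − (-2.34) = +0.71 V.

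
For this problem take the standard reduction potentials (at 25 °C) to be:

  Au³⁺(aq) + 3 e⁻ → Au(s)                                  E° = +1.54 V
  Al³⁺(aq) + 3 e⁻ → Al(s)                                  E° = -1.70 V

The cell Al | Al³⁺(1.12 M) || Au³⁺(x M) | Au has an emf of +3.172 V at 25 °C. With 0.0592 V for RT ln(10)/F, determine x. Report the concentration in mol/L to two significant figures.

0.00040 M

Au³⁺/Au is the cathode, Al³⁺/Al the anode: E°cell = +3.24 V, n = 3.
Overall reaction: Au³⁺(aq) + Al(s) → Au(s) + Al³⁺(aq); Q = [Al³⁺]^1/[Au³⁺]^1.
From E = E° − (0.0592/n) log Q: log Q = (E° − E)·n/0.0592 = (+3.24 − (+3.172))·3/0.0592 = 3.4459.
So 1·log[Au³⁺] = 1·log(1.12) − log Q = 0.0492 − (3.4459) = -3.3967; [Au³⁺] = 10^(-3.3967) ≈ 0.00040 M.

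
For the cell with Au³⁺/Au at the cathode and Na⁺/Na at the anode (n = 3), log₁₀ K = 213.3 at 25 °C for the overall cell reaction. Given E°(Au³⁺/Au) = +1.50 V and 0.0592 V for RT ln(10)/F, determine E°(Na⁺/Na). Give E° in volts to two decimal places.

-2.71 V

E°cell = (0.0592/n)·log K = (0.0592/3)(213.3) = +4.209 V.
Since Au³⁺/Au is the cathode and Na⁺/Na the anode, E°cell = E°(Au³⁺/Au) − E°(Na⁺/Na).
So E°(Na⁺/Na) = E°(Au³⁺/Au) − E°cell = (+1.50) − (+4.209) = -2.71 V.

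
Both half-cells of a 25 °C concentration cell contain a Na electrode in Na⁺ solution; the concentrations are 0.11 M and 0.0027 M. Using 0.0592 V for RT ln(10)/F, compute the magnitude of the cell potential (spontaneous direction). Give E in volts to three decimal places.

+0.095 V

For a concentration cell E°cell = 0. The 0.11 M side is the cathode (reduction is favoured where [Na⁺] is higher).
With n = 1, E = −(0.0592/1) log([Na⁺]ₐₙ/[Na⁺]꜀ₐₜ) = −(0.0592/1) log(0.0027/0.11) = −(0.0592/1)(-1.610) = +0.095 V.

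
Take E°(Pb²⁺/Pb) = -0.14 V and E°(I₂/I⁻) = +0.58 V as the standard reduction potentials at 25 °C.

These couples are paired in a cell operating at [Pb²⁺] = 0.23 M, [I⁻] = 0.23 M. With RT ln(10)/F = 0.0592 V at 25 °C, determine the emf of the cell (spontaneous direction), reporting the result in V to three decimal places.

+0.777 V

I₂/I⁻ is the cathode (higher E°), Pb²⁺/Pb the anode: E°cell = +0.58 − (-0.14) = +0.72 V, n = 2.
Overall: I₂(s) + Pb(s) → 2 I⁻(aq) + Pb²⁺(aq)
Q = [I⁻]^2·[Pb²⁺]; log Q = -1.915.
E = E° − (0.0592/n) log Q = +0.72 − (0.0592/2)(-1.915) = +0.777 V.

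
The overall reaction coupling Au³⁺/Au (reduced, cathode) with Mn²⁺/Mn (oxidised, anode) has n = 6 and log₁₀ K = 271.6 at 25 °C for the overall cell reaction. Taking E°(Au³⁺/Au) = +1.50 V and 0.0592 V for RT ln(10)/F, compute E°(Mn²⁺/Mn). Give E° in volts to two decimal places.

-1.18 V

E°cell = (0.0592/n)·log K = (0.0592/6)(271.6) = +2.680 V.
Since Au³⁺/Au is the cathode and Mn²⁺/Mn the anode, E°cell = E°(Au³⁺/Au) − E°(Mn²⁺/Mn).
So E°(Mn²⁺/Mn) = E°(Au³⁺/Au) − E°cell = (+1.50) − (+2.680) = -1.18 V.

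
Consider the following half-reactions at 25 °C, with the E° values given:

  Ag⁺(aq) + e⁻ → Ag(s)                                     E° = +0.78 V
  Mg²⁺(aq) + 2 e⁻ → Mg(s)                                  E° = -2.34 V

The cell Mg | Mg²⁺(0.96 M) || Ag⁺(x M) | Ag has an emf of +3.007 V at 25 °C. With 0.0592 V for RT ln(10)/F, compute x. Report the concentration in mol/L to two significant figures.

0.012 M

Ag⁺/Ag is the cathode, Mg²⁺/Mg the anode: E°cell = +3.12 V, n = 2.
Overall reaction: 2 Ag⁺(aq) + Mg(s) → 2 Ag(s) + Mg²⁺(aq); Q = [Mg²⁺]^1/[Ag⁺]^2.
From E = E° − (0.0592/n) log Q: log Q = (E° − E)·n/0.0592 = (+3.12 − (+3.007))·2/0.0592 = 3.8176.
So 2·log[Ag⁺] = 1·log(0.96) − log Q = -0.0177 − (3.8176) = -3.8353; log[Ag⁺] = -3.8353 / 2 = -1.9177; [Ag⁺] = 10^(-1.9177) ≈ 0.012 M.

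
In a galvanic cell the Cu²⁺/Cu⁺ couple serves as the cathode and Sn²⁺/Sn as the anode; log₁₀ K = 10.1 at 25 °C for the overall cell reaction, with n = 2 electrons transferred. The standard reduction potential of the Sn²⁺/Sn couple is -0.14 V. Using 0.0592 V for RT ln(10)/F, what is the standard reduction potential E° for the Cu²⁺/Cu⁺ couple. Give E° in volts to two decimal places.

E°cell = (0.0592/n)·log K = (0.0592/2)(10.1) = +0.299 V.
Since Cu²⁺/Cu⁺ is the cathode and Sn²⁺/Sn the anode, E°cell = E°(Cu²⁺/Cu⁺) − E°(Sn²⁺/Sn).
So E°(Cu²⁺/Cu⁺) = E°cell + E°(Sn²⁺/Sn) = +0.299 + (-0.14) = +0.16 V.

+0.16 V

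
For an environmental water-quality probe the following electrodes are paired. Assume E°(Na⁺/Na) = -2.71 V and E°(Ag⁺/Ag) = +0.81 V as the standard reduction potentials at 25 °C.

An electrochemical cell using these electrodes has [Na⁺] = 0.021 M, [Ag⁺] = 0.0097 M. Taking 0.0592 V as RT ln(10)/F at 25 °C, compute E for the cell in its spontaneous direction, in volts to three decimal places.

+3.500 V

Ag⁺/Ag is the cathode (higher E°), Na⁺/Na the anode: E°cell = +0.81 − (-2.71) = +3.52 V, n = 1.
Overall: Ag⁺(aq) + Na(s) → Ag(s) + Na⁺(aq)
Q = [Na⁺] / ([Ag⁺]); log Q = 0.335.
E = E° − (0.0592/n) log Q = +3.52 − (0.0592/1)(0.335) = +3.500 V.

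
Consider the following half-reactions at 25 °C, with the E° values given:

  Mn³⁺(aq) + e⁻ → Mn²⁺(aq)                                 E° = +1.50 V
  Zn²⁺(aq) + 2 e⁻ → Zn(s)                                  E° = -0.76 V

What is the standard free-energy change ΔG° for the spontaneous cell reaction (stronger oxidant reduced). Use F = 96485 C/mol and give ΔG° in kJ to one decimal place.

Mn³⁺/Mn²⁺ (E° = +1.50 V) is the cathode; Zn²⁺/Zn (E° = -0.76 V) is the anode, so E°cell = +2.26 V.
Balancing electrons gives n = 2 (lcm of 1 and 2).
ΔG° = −nFE° = −(2)(96485)(+2.26) = -436,112 J = -436.1 kJ.

-436.1 kJ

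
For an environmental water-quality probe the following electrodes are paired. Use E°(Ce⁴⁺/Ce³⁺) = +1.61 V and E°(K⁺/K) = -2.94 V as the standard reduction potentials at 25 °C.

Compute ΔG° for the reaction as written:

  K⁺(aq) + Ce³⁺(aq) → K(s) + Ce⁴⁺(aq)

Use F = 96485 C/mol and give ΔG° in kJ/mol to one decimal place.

As written, K⁺/K is reduced (cathode) and Ce⁴⁺/Ce³⁺ is oxidised (anode), so E°cell = (-2.94) − (+1.61) = -4.55 V.
Balancing electrons gives n = 1.
ΔG° = −nFE° = −(1)(96485)(-4.55) = 439,007 J = +439.0 kJ/mol.

+439.0 kJ/mol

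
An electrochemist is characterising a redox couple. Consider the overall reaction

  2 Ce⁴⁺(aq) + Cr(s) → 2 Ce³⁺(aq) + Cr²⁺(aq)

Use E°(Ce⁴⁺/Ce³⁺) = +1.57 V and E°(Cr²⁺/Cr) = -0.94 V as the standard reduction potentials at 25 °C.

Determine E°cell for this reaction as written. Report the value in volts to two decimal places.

The Ce⁴⁺/Ce³⁺ couple has the higher reduction potential, so it is the cathode; Cr²⁺/Cr is oxidised at the anode.
E°cell = E°(cathode) − E°(anode) = (+1.57) − (-0.94) = +2.51 V.

+2.51 V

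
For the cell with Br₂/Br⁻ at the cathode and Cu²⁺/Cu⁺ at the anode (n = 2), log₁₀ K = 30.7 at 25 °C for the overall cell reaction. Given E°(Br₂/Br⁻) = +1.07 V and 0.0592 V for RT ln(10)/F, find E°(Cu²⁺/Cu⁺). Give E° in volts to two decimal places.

+0.16 V

E°cell = (0.0592/n)·log K = (0.0592/2)(30.7) = +0.909 V.
Since Br₂/Br⁻ is the cathode and Cu²⁺/Cu⁺ the anode, E°cell = E°(Br₂/Br⁻) − E°(Cu²⁺/Cu⁺).
So E°(Cu²⁺/Cu⁺) = E°(Br₂/Br⁻) − E°cell = (+1.07) − (+0.909) = +0.16 V.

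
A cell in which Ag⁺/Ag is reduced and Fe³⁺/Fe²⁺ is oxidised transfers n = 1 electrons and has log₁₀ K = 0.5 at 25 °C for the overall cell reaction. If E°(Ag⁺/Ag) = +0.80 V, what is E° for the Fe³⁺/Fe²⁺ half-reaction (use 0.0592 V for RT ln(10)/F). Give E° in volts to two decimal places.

E°cell = (0.0592/n)·log K = (0.0592/1)(0.5) = +0.030 V.
Since Ag⁺/Ag is the cathode and Fe³⁺/Fe²⁺ the anode, E°cell = E°(Ag⁺/Ag) − E°(Fe³⁺/Fe²⁺).
So E°(Fe³⁺/Fe²⁺) = E°(Ag⁺/Ag) − E°cell = (+0.80) − (+0.030) = +0.77 V.

+0.77 V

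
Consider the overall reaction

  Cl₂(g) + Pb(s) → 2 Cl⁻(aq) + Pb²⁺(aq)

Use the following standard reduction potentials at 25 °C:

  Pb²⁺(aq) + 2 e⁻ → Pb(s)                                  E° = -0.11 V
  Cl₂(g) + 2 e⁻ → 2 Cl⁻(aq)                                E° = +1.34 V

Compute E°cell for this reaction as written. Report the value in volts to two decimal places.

+1.45 V

The Cl₂/Cl⁻ couple has the higher reduction potential, so it is the cathode; Pb²⁺/Pb is oxidised at the anode.
E°cell = E°(cathode) − E°(anode) = (+1.34) − (-0.11) = +1.45 V.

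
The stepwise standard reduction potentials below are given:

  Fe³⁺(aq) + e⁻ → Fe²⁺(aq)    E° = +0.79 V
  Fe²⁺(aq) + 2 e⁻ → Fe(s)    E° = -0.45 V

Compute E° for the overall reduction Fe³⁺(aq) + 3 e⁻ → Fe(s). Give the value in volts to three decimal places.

Since ΔG° = −nFE° is additive over sequential reductions, n₃E°₃ = n₁E°₁ + n₂E°₂.
E°₃ = (1×+0.79 + 2×-0.45) / 3 = (-0.110) / 3 = -0.037 V.
E° values themselves are not directly additive — weighting by electron count is essential.

-0.037 V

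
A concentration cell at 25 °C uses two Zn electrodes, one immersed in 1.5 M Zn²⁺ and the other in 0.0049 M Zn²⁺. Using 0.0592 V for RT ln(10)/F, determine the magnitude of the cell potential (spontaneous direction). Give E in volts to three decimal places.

For a concentration cell E°cell = 0. The 1.5 M side is the cathode (reduction is favoured where [Zn²⁺] is higher).
With n = 2, E = −(0.0592/2) log([Zn²⁺]ₐₙ/[Zn²⁺]꜀ₐₜ) = −(0.0592/2) log(0.0049/1.5) = −(0.0592/2)(-2.486) = +0.074 V.

+0.074 V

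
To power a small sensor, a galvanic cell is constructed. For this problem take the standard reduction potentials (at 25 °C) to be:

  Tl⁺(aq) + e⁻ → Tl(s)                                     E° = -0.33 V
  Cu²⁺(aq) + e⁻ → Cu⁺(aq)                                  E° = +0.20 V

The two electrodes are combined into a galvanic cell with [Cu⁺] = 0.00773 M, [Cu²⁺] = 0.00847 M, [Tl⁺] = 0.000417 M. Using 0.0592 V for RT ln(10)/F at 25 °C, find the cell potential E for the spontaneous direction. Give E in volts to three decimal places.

Cu²⁺/Cu⁺ is the cathode (higher E°), Tl⁺/Tl the anode: E°cell = +0.20 − (-0.33) = +0.53 V, n = 1.
Overall: Cu²⁺(aq) + Tl(s) → Cu⁺(aq) + Tl⁺(aq)
Q = [Cu⁺]·[Tl⁺] / ([Cu²⁺]); log Q = -3.420.
E = E° − (0.0592/n) log Q = +0.53 − (0.0592/1)(-3.420) = +0.732 V.

+0.732 V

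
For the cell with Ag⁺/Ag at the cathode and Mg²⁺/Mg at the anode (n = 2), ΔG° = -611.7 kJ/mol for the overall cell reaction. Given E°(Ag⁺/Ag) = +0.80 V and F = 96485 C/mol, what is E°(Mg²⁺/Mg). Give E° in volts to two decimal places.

-2.37 V

E°cell = −ΔG°/(nF) = −(-611.7×10³)/((2)(96485)) = +3.170 V.
Since Ag⁺/Ag is the cathode and Mg²⁺/Mg the anode, E°cell = E°(Ag⁺/Ag) − E°(Mg²⁺/Mg).
So E°(Mg²⁺/Mg) = E°(Ag⁺/Ag) − E°cell = (+0.80) − (+3.170) = -2.37 V.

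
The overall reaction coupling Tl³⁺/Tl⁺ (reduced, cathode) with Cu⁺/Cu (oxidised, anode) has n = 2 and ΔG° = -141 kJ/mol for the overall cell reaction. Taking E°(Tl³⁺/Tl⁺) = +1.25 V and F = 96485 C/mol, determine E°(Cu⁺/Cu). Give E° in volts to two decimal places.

+0.52 V

E°cell = −ΔG°/(nF) = −(-141×10³)/((2)(96485)) = +0.731 V.
Since Tl³⁺/Tl⁺ is the cathode and Cu⁺/Cu the anode, E°cell = E°(Tl³⁺/Tl⁺) − E°(Cu⁺/Cu).
So E°(Cu⁺/Cu) = E°(Tl³⁺/Tl⁺) − E°cell = (+1.25) − (+0.731) = +0.52 V.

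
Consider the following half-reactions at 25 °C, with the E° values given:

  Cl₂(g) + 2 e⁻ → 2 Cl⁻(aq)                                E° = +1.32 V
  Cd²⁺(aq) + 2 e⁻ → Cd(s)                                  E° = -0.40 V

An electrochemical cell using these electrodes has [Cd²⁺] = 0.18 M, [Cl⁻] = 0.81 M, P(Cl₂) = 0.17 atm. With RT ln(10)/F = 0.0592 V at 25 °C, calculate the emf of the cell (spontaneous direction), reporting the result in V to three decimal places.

+1.725 V

Cl₂/Cl⁻ is the cathode (higher E°), Cd²⁺/Cd the anode: E°cell = +1.32 − (-0.40) = +1.72 V, n = 2.
Overall: Cl₂(g) + Cd(s) → 2 Cl⁻(aq) + Cd²⁺(aq)
Q = [Cl⁻]^2·[Cd²⁺] / (P(Cl₂)); log Q = -0.158.
E = E° − (0.0592/n) log Q = +1.72 − (0.0592/2)(-0.158) = +1.725 V.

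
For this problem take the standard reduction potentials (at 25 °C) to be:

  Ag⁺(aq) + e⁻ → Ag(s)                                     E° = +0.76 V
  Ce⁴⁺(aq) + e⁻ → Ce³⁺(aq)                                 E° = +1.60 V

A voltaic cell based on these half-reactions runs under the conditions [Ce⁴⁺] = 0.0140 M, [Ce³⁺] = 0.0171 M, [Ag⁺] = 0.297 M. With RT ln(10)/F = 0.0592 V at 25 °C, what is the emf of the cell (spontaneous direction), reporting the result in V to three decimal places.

Ce⁴⁺/Ce³⁺ is the cathode (higher E°), Ag⁺/Ag the anode: E°cell = +1.60 − (+0.76) = +0.84 V, n = 1.
Overall: Ce⁴⁺(aq) + Ag(s) → Ce³⁺(aq) + Ag⁺(aq)
Q = [Ce³⁺]·[Ag⁺] / ([Ce⁴⁺]); log Q = -0.440.
E = E° − (0.0592/n) log Q = +0.84 − (0.0592/1)(-0.440) = +0.866 V.

+0.866 V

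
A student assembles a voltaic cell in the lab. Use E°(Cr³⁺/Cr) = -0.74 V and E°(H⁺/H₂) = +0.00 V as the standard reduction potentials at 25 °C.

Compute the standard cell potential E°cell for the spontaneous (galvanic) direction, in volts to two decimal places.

+0.74 V

The H⁺/H₂ couple has the higher reduction potential, so it is the cathode; Cr³⁺/Cr is oxidised at the anode.
E°cell = E°(cathode) − E°(anode) = (+0.00) − (-0.74) = +0.74 V.
Since E°cell > 0, the reaction is spontaneous under standard conditions.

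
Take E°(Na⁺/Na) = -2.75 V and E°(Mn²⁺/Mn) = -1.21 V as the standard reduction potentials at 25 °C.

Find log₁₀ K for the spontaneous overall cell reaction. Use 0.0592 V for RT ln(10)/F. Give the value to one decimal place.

Cathode: Mn²⁺/Mn; anode: Na⁺/Na. E°cell = +1.54 V, n = 2.
log K = nE°cell / 0.0592 = (2)(+1.54) / 0.0592 = 52.0.

52.0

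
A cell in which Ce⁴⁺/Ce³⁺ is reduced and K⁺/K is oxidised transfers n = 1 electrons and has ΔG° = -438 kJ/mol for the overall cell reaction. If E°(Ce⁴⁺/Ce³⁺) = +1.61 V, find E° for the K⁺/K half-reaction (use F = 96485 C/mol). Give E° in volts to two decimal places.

-2.93 V

E°cell = −ΔG°/(nF) = −(-438×10³)/((1)(96485)) = +4.540 V.
Since Ce⁴⁺/Ce³⁺ is the cathode and K⁺/K the anode, E°cell = E°(Ce⁴⁺/Ce³⁺) − E°(K⁺/K).
So E°(K⁺/K) = E°(Ce⁴⁺/Ce³⁺) − E°cell = (+1.61) − (+4.540) = -2.93 V.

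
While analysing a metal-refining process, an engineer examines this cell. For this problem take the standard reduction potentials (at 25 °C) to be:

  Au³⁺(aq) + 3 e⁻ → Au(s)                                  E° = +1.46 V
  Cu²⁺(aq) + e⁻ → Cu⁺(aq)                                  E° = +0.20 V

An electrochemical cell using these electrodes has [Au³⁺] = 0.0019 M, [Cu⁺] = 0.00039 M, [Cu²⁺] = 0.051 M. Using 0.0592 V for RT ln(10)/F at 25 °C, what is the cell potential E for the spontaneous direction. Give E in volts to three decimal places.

Au³⁺/Au is the cathode (higher E°), Cu²⁺/Cu⁺ the anode: E°cell = +1.46 − (+0.20) = +1.26 V, n = 3.
Overall: Au³⁺(aq) + 3 Cu⁺(aq) → Au(s) + 3 Cu²⁺(aq)
Q = [Cu²⁺]^3 / ([Au³⁺]·[Cu⁺]^3); log Q = 9.071.
E = E° − (0.0592/n) log Q = +1.26 − (0.0592/3)(9.071) = +1.081 V.

+1.081 V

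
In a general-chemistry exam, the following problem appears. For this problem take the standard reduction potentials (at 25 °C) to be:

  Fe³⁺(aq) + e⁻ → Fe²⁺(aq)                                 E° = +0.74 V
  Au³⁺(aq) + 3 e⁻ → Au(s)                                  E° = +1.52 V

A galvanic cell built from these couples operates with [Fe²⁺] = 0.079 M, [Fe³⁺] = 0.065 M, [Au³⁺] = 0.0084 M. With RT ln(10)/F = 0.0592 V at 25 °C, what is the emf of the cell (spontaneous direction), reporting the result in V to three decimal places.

Au³⁺/Au is the cathode (higher E°), Fe³⁺/Fe²⁺ the anode: E°cell = +1.52 − (+0.74) = +0.78 V, n = 3.
Overall: Au³⁺(aq) + 3 Fe²⁺(aq) → Au(s) + 3 Fe³⁺(aq)
Q = [Fe³⁺]^3 / ([Au³⁺]·[Fe²⁺]^3); log Q = 1.822.
E = E° − (0.0592/n) log Q = +0.78 − (0.0592/3)(1.822) = +0.744 V.

+0.744 V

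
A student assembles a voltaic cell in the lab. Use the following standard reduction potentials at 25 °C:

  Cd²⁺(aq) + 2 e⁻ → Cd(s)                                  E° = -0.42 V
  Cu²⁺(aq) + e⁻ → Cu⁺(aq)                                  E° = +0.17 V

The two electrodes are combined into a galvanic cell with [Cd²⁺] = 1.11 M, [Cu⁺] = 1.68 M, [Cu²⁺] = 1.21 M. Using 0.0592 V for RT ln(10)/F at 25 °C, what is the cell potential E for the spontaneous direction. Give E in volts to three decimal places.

+0.580 V

Cu²⁺/Cu⁺ is the cathode (higher E°), Cd²⁺/Cd the anode: E°cell = +0.17 − (-0.42) = +0.59 V, n = 2.
Overall: 2 Cu²⁺(aq) + Cd(s) → 2 Cu⁺(aq) + Cd²⁺(aq)
Q = [Cu⁺]^2·[Cd²⁺] / ([Cu²⁺]^2); log Q = 0.330.
E = E° − (0.0592/n) log Q = +0.59 − (0.0592/2)(0.330) = +0.580 V.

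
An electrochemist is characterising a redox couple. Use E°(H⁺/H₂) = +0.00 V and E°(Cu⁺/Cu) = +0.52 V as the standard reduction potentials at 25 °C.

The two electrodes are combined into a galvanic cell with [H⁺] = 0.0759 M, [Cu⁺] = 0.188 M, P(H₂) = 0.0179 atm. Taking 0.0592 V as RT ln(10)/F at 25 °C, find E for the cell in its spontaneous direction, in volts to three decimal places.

Cu⁺/Cu is the cathode (higher E°), H⁺/H₂ the anode: E°cell = +0.52 − (+0.00) = +0.52 V, n = 2.
Overall: 2 Cu⁺(aq) + H₂(g) → 2 Cu(s) + 2 H⁺(aq)
Q = [H⁺]^2 / ([Cu⁺]^2·P(H₂)); log Q = 0.959.
E = E° − (0.0592/n) log Q = +0.52 − (0.0592/2)(0.959) = +0.492 V.

+0.492 V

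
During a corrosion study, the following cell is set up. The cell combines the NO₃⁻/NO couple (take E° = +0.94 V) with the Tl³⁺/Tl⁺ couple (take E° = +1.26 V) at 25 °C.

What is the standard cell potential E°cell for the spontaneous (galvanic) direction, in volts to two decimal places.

+0.32 V

The Tl³⁺/Tl⁺ couple has the higher reduction potential, so it is the cathode; NO₃⁻/NO is oxidised at the anode.
E°cell = E°(cathode) − E°(anode) = (+1.26) − (+0.94) = +0.32 V.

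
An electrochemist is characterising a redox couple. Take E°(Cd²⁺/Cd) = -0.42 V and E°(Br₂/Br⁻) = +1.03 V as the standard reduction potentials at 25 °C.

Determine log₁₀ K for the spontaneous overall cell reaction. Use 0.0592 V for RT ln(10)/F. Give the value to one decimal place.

Cathode: Br₂/Br⁻; anode: Cd²⁺/Cd. E°cell = +1.45 V, n = 2.
log K = nE°cell / 0.0592 = (2)(+1.45) / 0.0592 = 49.0.

49.0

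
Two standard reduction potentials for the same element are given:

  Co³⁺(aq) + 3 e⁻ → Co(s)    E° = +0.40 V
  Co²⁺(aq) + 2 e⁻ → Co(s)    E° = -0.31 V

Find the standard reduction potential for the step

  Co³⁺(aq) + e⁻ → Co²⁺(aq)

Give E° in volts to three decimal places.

Sequential free energies add, so n₃E°₃ = n₁E°₁ + n₂E°₂.
With n₃ = 3, and the known step contributing 2×(-0.31) V, the unknown satisfies 1·E° = 3×(+0.40) − 2×(-0.31) = +1.820.
E° = +1.820 / 1 = +1.820 V.

+1.820 V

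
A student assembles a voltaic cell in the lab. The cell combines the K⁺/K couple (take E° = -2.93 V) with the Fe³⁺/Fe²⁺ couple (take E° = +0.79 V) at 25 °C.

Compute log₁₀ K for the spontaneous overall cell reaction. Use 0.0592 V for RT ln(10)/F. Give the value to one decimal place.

Cathode: Fe³⁺/Fe²⁺; anode: K⁺/K. E°cell = +3.72 V, n = 1.
log K = nE°cell / 0.0592 = (1)(+3.72) / 0.0592 = 62.8.

62.8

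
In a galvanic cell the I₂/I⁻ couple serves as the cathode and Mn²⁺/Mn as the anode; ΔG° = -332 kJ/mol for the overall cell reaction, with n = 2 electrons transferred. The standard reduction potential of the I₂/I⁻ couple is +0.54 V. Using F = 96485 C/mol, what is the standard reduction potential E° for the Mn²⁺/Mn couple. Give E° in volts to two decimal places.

-1.18 V

E°cell = −ΔG°/(nF) = −(-332×10³)/((2)(96485)) = +1.720 V.
Since I₂/I⁻ is the cathode and Mn²⁺/Mn the anode, E°cell = E°(I₂/I⁻) − E°(Mn²⁺/Mn).
So E°(Mn²⁺/Mn) = E°(I₂/I⁻) − E°cell = (+0.54) − (+1.720) = -1.18 V.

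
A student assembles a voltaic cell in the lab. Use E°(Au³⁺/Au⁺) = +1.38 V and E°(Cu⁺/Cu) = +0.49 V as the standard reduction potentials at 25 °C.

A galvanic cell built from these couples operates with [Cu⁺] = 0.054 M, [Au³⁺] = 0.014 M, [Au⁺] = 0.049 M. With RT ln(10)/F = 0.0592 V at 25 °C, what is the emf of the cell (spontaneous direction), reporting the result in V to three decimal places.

Au³⁺/Au⁺ is the cathode (higher E°), Cu⁺/Cu the anode: E°cell = +1.38 − (+0.49) = +0.89 V, n = 2.
Overall: Au³⁺(aq) + 2 Cu(s) → Au⁺(aq) + 2 Cu⁺(aq)
Q = [Au⁺]·[Cu⁺]^2 / ([Au³⁺]); log Q = -1.991.
E = E° − (0.0592/n) log Q = +0.89 − (0.0592/2)(-1.991) = +0.949 V.

+0.949 V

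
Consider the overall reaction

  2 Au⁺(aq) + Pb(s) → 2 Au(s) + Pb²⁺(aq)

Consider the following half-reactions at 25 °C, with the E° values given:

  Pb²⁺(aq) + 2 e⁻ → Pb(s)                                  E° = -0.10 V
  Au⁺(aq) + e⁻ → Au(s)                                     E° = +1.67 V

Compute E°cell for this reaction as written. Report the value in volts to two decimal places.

+1.77 V

The Au⁺/Au couple has the higher reduction potential, so it is the cathode; Pb²⁺/Pb is oxidised at the anode.
E°cell = E°(cathode) − E°(anode) = (+1.67) − (-0.10) = +1.77 V.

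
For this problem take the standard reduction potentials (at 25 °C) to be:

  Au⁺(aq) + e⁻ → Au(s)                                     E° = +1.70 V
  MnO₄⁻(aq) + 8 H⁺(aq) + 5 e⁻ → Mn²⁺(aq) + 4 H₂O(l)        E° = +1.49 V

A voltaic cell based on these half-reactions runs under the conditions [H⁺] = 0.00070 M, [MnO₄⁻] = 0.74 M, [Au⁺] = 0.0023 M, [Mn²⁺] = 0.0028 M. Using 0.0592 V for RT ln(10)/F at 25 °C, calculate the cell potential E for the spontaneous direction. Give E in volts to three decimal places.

Au⁺/Au is the cathode (higher E°), MnO₄⁻/Mn²⁺ the anode: E°cell = +1.70 − (+1.49) = +0.21 V, n = 5.
Overall: 5 Au⁺(aq) + Mn²⁺(aq) + 4 H₂O(l) → 5 Au(s) + MnO₄⁻(aq) + 8 H⁺(aq)
Q = [MnO₄⁻]·[H⁺]^8 / ([Au⁺]^5·[Mn²⁺]); log Q = -9.626.
E = E° − (0.0592/n) log Q = +0.21 − (0.0592/5)(-9.626) = +0.324 V.

+0.324 V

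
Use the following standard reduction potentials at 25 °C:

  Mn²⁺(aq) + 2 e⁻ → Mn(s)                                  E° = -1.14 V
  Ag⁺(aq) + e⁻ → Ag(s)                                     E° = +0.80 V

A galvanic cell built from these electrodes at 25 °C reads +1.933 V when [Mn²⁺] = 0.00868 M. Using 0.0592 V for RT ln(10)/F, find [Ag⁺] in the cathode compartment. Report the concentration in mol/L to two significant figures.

0.071 M

Ag⁺/Ag is the cathode, Mn²⁺/Mn the anode: E°cell = +1.94 V, n = 2.
Overall reaction: 2 Ag⁺(aq) + Mn(s) → 2 Ag(s) + Mn²⁺(aq); Q = [Mn²⁺]^1/[Ag⁺]^2.
From E = E° − (0.0592/n) log Q: log Q = (E° − E)·n/0.0592 = (+1.94 − (+1.933))·2/0.0592 = 0.2365.
So 2·log[Ag⁺] = 1·log(0.00868) − log Q = -2.0615 − (0.2365) = -2.2980; log[Ag⁺] = -2.2980 / 2 = -1.1490; [Ag⁺] = 10^(-1.1490) ≈ 0.071 M.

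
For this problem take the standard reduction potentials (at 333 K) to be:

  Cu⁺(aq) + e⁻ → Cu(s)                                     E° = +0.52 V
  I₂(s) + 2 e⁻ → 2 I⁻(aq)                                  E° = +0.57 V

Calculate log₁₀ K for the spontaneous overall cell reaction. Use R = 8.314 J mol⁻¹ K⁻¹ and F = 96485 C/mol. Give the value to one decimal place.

1.5

Cathode: I₂/I⁻; anode: Cu⁺/Cu. E°cell = (+0.57) − (+0.52) = +0.05 V, with n = 2.
ΔG° = −nFE° = −RT ln K, so ln K = nFE°/(RT) = (2)(96485)(+0.05) / ((8.314)(333)) = 3.485.
log₁₀ K = 3.485 / ln 10 = 1.5.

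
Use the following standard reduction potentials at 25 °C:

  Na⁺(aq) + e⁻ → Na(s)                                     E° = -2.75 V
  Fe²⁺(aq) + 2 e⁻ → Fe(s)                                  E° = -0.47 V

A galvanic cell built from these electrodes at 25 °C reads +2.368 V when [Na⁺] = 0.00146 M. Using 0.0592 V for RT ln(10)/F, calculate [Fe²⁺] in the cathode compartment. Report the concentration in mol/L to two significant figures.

0.0020 M

Fe²⁺/Fe is the cathode, Na⁺/Na the anode: E°cell = +2.28 V, n = 2.
Overall reaction: Fe²⁺(aq) + 2 Na(s) → Fe(s) + 2 Na⁺(aq); Q = [Na⁺]^2/[Fe²⁺]^1.
From E = E° − (0.0592/n) log Q: log Q = (E° − E)·n/0.0592 = (+2.28 − (+2.368))·2/0.0592 = -2.9730.
So 1·log[Fe²⁺] = 2·log(0.00146) − log Q = -5.6713 − (-2.9730) = -2.6983; [Fe²⁺] = 10^(-2.6983) ≈ 0.0020 M.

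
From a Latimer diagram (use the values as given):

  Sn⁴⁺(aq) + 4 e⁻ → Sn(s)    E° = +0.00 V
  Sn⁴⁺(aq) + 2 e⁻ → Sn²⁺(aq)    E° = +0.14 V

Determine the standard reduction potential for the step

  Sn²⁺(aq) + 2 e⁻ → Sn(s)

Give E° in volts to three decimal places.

-0.140 V

Sequential free energies add, so n₃E°₃ = n₁E°₁ + n₂E°₂.
With n₃ = 4, and the known step contributing 2×(+0.14) V, the unknown satisfies 2·E° = 4×(+0.00) − 2×(+0.14) = -0.280.
E° = -0.280 / 2 = -0.140 V.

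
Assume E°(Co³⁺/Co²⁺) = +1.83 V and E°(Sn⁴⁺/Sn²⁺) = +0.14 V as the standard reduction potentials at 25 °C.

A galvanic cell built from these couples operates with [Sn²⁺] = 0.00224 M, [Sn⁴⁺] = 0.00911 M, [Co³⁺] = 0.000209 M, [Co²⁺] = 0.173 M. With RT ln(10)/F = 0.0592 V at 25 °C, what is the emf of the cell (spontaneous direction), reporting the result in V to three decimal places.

+1.499 V

Co³⁺/Co²⁺ is the cathode (higher E°), Sn⁴⁺/Sn²⁺ the anode: E°cell = +1.83 − (+0.14) = +1.69 V, n = 2.
Overall: 2 Co³⁺(aq) + Sn²⁺(aq) → 2 Co²⁺(aq) + Sn⁴⁺(aq)
Q = [Co²⁺]^2·[Sn⁴⁺] / ([Co³⁺]^2·[Sn²⁺]); log Q = 6.445.
E = E° − (0.0592/n) log Q = +1.69 − (0.0592/2)(6.445) = +1.499 V.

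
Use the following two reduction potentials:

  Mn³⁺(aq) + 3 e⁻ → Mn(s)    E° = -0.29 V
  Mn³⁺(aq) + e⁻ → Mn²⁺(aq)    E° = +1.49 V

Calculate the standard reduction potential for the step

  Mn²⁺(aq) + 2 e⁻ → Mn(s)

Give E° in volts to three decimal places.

Sequential free energies add, so n₃E°₃ = n₁E°₁ + n₂E°₂.
With n₃ = 3, and the known step contributing 1×(+1.49) V, the unknown satisfies 2·E° = 3×(-0.29) − 1×(+1.49) = -2.360.
E° = -2.360 / 2 = -1.180 V.

-1.180 V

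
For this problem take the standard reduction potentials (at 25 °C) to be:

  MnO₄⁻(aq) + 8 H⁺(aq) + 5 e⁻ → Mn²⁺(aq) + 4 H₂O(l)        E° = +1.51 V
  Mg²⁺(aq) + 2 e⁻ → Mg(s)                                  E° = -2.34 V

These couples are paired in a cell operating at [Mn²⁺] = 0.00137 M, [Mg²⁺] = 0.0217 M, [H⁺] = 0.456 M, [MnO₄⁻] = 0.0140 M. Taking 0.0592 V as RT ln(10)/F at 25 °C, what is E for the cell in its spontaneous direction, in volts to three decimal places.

MnO₄⁻/Mn²⁺ is the cathode (higher E°), Mg²⁺/Mg the anode: E°cell = +1.51 − (-2.34) = +3.85 V, n = 10.
Overall: 2 MnO₄⁻(aq) + 16 H⁺(aq) + 5 Mg(s) → 2 Mn²⁺(aq) + 8 H₂O(l) + 5 Mg²⁺(aq)
Q = [Mn²⁺]^2·[Mg²⁺]^5 / ([MnO₄⁻]^2·[H⁺]^16); log Q = -4.880.
E = E° − (0.0592/n) log Q = +3.85 − (0.0592/10)(-4.880) = +3.879 V.

+3.879 V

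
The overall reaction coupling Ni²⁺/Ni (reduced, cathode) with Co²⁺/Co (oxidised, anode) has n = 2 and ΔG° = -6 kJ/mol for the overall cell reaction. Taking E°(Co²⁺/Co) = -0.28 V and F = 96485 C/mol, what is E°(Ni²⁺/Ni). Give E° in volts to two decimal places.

-0.25 V

E°cell = −ΔG°/(nF) = −(-6×10³)/((2)(96485)) = +0.031 V.
Since Ni²⁺/Ni is the cathode and Co²⁺/Co the anode, E°cell = E°(Ni²⁺/Ni) − E°(Co²⁺/Co).
So E°(Ni²⁺/Ni) = E°cell + E°(Co²⁺/Co) = +0.031 + (-0.28) = -0.25 V.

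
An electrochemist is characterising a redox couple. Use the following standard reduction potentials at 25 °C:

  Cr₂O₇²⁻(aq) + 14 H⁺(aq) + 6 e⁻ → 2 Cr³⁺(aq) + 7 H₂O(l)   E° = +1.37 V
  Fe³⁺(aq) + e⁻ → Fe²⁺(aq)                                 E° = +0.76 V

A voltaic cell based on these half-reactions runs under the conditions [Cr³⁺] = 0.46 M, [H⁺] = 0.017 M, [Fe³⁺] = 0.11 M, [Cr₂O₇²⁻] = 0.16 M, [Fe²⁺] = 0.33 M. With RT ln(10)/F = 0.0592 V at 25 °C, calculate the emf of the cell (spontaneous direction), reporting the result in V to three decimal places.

+0.393 V

Cr₂O₇²⁻/Cr³⁺ is the cathode (higher E°), Fe³⁺/Fe²⁺ the anode: E°cell = +1.37 − (+0.76) = +0.61 V, n = 6.
Overall: Cr₂O₇²⁻(aq) + 14 H⁺(aq) + 6 Fe²⁺(aq) → 2 Cr³⁺(aq) + 7 H₂O(l) + 6 Fe³⁺(aq)
Q = [Cr³⁺]^2·[Fe³⁺]^6 / ([Cr₂O₇²⁻]·[H⁺]^14·[Fe²⁺]^6); log Q = 22.032.
E = E° − (0.0592/n) log Q = +0.61 − (0.0592/6)(22.032) = +0.393 V.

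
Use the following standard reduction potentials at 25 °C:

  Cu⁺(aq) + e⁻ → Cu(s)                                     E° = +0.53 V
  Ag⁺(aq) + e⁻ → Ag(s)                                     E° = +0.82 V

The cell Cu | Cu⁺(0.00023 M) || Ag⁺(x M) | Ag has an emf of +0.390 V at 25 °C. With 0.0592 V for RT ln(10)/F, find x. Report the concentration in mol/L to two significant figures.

Ag⁺/Ag is the cathode, Cu⁺/Cu the anode: E°cell = +0.29 V, n = 1.
Overall reaction: Ag⁺(aq) + Cu(s) → Ag(s) + Cu⁺(aq); Q = [Cu⁺]^1/[Ag⁺]^1.
From E = E° − (0.0592/n) log Q: log Q = (E° − E)·n/0.0592 = (+0.29 − (+0.390))·1/0.0592 = -1.6892.
So 1·log[Ag⁺] = 1·log(0.00023) − log Q = -3.6383 − (-1.6892) = -1.9491; [Ag⁺] = 10^(-1.9491) ≈ 0.011 M.

0.011 M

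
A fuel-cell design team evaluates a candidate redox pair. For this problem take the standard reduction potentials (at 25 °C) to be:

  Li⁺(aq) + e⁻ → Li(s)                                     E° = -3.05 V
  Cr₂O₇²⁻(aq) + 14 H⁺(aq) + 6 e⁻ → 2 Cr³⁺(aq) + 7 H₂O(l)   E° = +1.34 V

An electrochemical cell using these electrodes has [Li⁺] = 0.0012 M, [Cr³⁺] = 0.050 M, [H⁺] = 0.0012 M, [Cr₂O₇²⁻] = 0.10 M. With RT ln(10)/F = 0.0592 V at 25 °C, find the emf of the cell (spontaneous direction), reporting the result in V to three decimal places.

Cr₂O₇²⁻/Cr³⁺ is the cathode (higher E°), Li⁺/Li the anode: E°cell = +1.34 − (-3.05) = +4.39 V, n = 6.
Overall: Cr₂O₇²⁻(aq) + 14 H⁺(aq) + 6 Li(s) → 2 Cr³⁺(aq) + 7 H₂O(l) + 6 Li⁺(aq)
Q = [Cr³⁺]^2·[Li⁺]^6 / ([Cr₂O₇²⁻]·[H⁺]^14); log Q = 21.764.
E = E° − (0.0592/n) log Q = +4.39 − (0.0592/6)(21.764) = +4.175 V.

+4.175 V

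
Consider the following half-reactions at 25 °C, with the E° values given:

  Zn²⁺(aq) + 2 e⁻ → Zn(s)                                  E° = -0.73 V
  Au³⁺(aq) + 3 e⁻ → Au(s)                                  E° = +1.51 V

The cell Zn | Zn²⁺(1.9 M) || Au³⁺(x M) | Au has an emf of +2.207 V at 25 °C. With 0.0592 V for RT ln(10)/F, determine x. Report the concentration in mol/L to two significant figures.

Au³⁺/Au is the cathode, Zn²⁺/Zn the anode: E°cell = +2.24 V, n = 6.
Overall reaction: 2 Au³⁺(aq) + 3 Zn(s) → 2 Au(s) + 3 Zn²⁺(aq); Q = [Zn²⁺]^3/[Au³⁺]^2.
From E = E° − (0.0592/n) log Q: log Q = (E° − E)·n/0.0592 = (+2.24 − (+2.207))·6/0.0592 = 3.3446.
So 2·log[Au³⁺] = 3·log(1.9) − log Q = 0.8363 − (3.3446) = -2.5083; log[Au³⁺] = -2.5083 / 2 = -1.2542; [Au³⁺] = 10^(-1.2542) ≈ 0.056 M.

0.056 M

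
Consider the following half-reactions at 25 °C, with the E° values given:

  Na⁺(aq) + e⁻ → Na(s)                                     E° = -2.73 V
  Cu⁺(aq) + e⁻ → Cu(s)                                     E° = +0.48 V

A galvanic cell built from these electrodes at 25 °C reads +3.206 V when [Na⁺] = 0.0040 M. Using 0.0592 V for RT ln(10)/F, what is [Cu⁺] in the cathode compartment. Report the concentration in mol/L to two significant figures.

Cu⁺/Cu is the cathode, Na⁺/Na the anode: E°cell = +3.21 V, n = 1.
Overall reaction: Cu⁺(aq) + Na(s) → Cu(s) + Na⁺(aq); Q = [Na⁺]^1/[Cu⁺]^1.
From E = E° − (0.0592/n) log Q: log Q = (E° − E)·n/0.0592 = (+3.21 − (+3.206))·1/0.0592 = 0.0676.
So 1·log[Cu⁺] = 1·log(0.004) − log Q = -2.3979 − (0.0676) = -2.4655; [Cu⁺] = 10^(-2.4655) ≈ 0.0034 M.

0.0034 M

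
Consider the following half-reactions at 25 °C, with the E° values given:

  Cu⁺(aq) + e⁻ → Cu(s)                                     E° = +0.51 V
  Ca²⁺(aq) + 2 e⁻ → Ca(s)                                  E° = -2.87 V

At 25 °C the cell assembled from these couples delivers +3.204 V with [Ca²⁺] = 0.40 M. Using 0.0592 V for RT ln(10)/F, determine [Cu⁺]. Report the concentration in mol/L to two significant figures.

Cu⁺/Cu is the cathode, Ca²⁺/Ca the anode: E°cell = +3.38 V, n = 2.
Overall reaction: 2 Cu⁺(aq) + Ca(s) → 2 Cu(s) + Ca²⁺(aq); Q = [Ca²⁺]^1/[Cu⁺]^2.
From E = E° − (0.0592/n) log Q: log Q = (E° − E)·n/0.0592 = (+3.38 − (+3.204))·2/0.0592 = 5.9459.
So 2·log[Cu⁺] = 1·log(0.4) − log Q = -0.3979 − (5.9459) = -6.3438; log[Cu⁺] = -6.3438 / 2 = -3.1719; [Cu⁺] = 10^(-3.1719) ≈ 0.00067 M.

0.00067 M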